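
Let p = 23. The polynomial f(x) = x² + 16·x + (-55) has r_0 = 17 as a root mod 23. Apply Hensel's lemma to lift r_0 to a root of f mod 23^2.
r_1 = 155 (mod 529)

Hensel: r_{i+1} = r_i − f(r_i)·(f′(r_i))^{-1} mod 23^{i+2}, f′(x) = 2x + 16. Iterate:
  r_0 = 17 (mod 23)
  r_1 = 155 (mod 529)
Final: r = 155 satisfies f(r) ≡ 0 mod 23^2.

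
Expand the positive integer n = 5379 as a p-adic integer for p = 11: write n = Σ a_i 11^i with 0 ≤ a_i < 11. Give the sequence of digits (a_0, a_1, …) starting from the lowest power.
(a_0, a_1, …) = (0, 5, 0, 4)

Repeated division by 11 gives the digits low-to-high: 5379 = 5·11^1 + 4·11^3. Digit sequence: (0, 5, 0, 4).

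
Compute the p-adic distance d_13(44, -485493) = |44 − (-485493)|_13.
d_13(44, -485493) = 1/28561

Step 1 — x − y = 44 − (-485493) = 485537. Step 2 — v_13(485537) = 4 (factor: 485537 = (13^4 · 17); the sign does not affect v_p). Step 3 — |x − y|_13 = 13^{-4} = 1/28561.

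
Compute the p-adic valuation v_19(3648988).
v_19(3648988) = 4

v_19(n) is the largest exponent k such that 19^k divides n. Factor out: 3648988 = 19^4 · 28. (Sign doesn't affect v_p.) So v_19(3648988) = 4.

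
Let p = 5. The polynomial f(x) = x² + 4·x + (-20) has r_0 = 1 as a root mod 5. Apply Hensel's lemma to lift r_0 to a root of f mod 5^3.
r_2 = 91 (mod 125)

Hensel: r_{i+1} = r_i − f(r_i)·(f′(r_i))^{-1} mod 5^{i+2}, f′(x) = 2x + 4. Iterate:
  r_0 = 1 (mod 5)
  r_1 = 16 (mod 25)
  r_2 = 91 (mod 125)
Final: r = 91 satisfies f(r) ≡ 0 mod 5^3.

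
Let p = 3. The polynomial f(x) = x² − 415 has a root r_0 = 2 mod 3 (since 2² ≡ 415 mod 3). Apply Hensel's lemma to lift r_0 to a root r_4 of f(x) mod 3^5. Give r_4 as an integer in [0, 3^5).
r_4 = 197 (mod 243)

Hensel's recurrence: r_{i+1} = r_i − f(r_i)·(f′(r_i))^{-1} mod 3^{i+2}, with f′(x) = 2x. Iterate:
  r_0 = 2 (mod 3)
  r_1 = 8 (mod 9)
  r_2 = 8 (mod 27)
  r_3 = 35 (mod 81)
  r_4 = 197 (mod 243)
Final: r_4 = 197, and one checks f(r_4) ≡ 0 mod 3^5.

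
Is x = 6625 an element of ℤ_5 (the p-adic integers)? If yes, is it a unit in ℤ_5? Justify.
x ∈ ℤ_5 but not a unit; v_5(x) = 3 > 0

ℤ_5 = {x ∈ ℚ_5 : v_5(x) ≥ 0} and ℤ_5^× = {x ∈ ℤ_5 : v_5(x) = 0}. Here v_5(6625) = v_5(num) − v_5(den) = 3; compare against these criteria.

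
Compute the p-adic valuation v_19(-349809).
v_19(-349809) = 3

v_19(n) is the largest exponent k such that 19^k divides n. Factor out: -349809 = -19^3 · 51. (Sign doesn't affect v_p.) So v_19(-349809) = 3.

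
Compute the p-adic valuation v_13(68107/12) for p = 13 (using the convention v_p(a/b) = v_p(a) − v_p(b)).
v_13(68107/12) = 3

Factor powers of 13 from the numerator and denominator of the reduced fraction: 68107 = 13^3 · 31 and 12 = 13^0 · 12. Apply v_p(a/b) = v_p(a) − v_p(b): v_13(68107/12) = 3 − 0 = 3.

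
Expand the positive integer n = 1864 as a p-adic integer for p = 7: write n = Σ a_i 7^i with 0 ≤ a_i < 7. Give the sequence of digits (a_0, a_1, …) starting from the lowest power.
(a_0, a_1, …) = (2, 0, 3, 5)

Repeated division by 7 gives the digits low-to-high: 1864 = 2 + 3·7^2 + 5·7^3. Digit sequence: (2, 0, 3, 5).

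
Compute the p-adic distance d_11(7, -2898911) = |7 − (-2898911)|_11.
d_11(7, -2898911) = 1/161051

Step 1 — x − y = 7 − (-2898911) = 2898918. Step 2 — v_11(2898918) = 5 (factor: 2898918 = (11^5 · 18); the sign does not affect v_p). Step 3 — |x − y|_11 = 11^{-5} = 1/161051.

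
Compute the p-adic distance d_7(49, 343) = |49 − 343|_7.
d_7(49, 343) = 1/49

Step 1 — x − y = 49 − 343 = -294. Step 2 — v_7(-294) = 2 (factor: -294 = −(7^2 · 6); the sign does not affect v_p). Step 3 — |x − y|_7 = 7^{-2} = 1/49.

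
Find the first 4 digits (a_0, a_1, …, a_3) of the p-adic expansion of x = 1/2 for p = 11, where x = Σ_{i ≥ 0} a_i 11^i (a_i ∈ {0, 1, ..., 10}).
(a_0, …, a_3) = (6, 5, 5, 5)

v_11(1/2) = 0 (numerator and denominator both coprime to 11), so x ∈ ℤ_11^×. Compute digits iteratively via a_i = x_i mod 11, x_{i+1} = (x_i − a_i)/11, with x_0 = x:
  x_0 = 1/2;  a_0 = 6;  x_1 = (x_0 − 6)/11 = -1/2
  x_1 = -1/2;  a_1 = 5;  x_2 = (x_1 − 5)/11 = -1/2
  x_2 = -1/2;  a_2 = 5;  x_3 = (x_2 − 5)/11 = -1/2
  x_3 = -1/2;  a_3 = 5;  x_4 = (x_3 − 5)/11 = -1/2
Digits: (6, 5, 5, 5).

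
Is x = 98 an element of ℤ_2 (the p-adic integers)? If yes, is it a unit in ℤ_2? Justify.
x ∈ ℤ_2 but not a unit; v_2(x) = 1 > 0

ℤ_2 = {x ∈ ℚ_2 : v_2(x) ≥ 0} and ℤ_2^× = {x ∈ ℤ_2 : v_2(x) = 0}. Here v_2(98) = v_2(num) − v_2(den) = 1; compare against these criteria.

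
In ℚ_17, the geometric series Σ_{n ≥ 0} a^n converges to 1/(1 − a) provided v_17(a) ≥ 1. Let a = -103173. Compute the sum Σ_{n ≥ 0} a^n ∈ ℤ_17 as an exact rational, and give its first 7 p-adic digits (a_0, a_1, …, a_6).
Σ a^n = 1/(1 − a) = 1/103174;  first 7 digits = (1, 0, 0, 13, 15, 16, 15)

v_17(a) = 3 ≥ 1, so the series converges in ℤ_17 to 1/(1 − a) = 1/(1 − (-103173)) = 1/103174. Expand this rational in ℤ_17: compute digits iteratively via d_i = x_i mod 17, x_{i+1} = (x_i − d_i)/17. The first 7 digits are (1, 0, 0, 13, 15, 16, 15).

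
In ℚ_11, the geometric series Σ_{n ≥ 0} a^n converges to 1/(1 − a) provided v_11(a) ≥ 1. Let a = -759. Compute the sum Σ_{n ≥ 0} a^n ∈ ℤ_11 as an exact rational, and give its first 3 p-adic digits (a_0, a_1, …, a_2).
Σ a^n = 1/(1 − a) = 1/760;  first 3 digits = (1, 8, 2)

v_11(a) = 1 ≥ 1, so the series converges in ℤ_11 to 1/(1 − a) = 1/(1 − (-759)) = 1/760. Expand this rational in ℤ_11: compute digits iteratively via d_i = x_i mod 11, x_{i+1} = (x_i − d_i)/11. The first 3 digits are (1, 8, 2).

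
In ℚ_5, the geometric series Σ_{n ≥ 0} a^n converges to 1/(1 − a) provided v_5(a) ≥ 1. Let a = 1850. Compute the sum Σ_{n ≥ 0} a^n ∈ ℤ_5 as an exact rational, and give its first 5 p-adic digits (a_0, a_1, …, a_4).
Σ a^n = 1/(1 − a) = -1/1849;  first 5 digits = (1, 0, 4, 4, 3)

v_5(a) = 2 ≥ 1, so the series converges in ℤ_5 to 1/(1 − a) = 1/(1 − 1850) = -1/1849. Expand this rational in ℤ_5: compute digits iteratively via d_i = x_i mod 5, x_{i+1} = (x_i − d_i)/5. The first 5 digits are (1, 0, 4, 4, 3).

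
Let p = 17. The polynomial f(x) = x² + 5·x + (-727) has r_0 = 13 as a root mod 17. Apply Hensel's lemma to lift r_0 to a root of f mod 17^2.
r_1 = 234 (mod 289)

Hensel: r_{i+1} = r_i − f(r_i)·(f′(r_i))^{-1} mod 17^{i+2}, f′(x) = 2x + 5. Iterate:
  r_0 = 13 (mod 17)
  r_1 = 234 (mod 289)
Final: r = 234 satisfies f(r) ≡ 0 mod 17^2.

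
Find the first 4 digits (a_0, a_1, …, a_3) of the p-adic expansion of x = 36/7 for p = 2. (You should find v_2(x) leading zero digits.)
(a_0, …, a_3) = (0, 0, 1, 1)

v_2(36/7) = 2, so a_0 = ... = a_1 = 0. Factor out: x = 2^2 · u with u = 9/7 a unit in ℤ_2. Expand u iteratively via a_{v+i} = u_i mod 2, u_{i+1} = (u_i − a_{v+i})/2:
  u_0 = 9/7;  a_2 = 1;  u_1 = (u_0 − 1)/2 = 1/7
  u_1 = 1/7;  a_3 = 1;  u_2 = (u_1 − 1)/2 = -3/7
Digits: (0, 0, 1, 1).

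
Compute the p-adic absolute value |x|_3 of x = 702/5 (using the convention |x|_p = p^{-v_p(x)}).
|702/5|_3 = 1/27

Step 1 — compute v_3(x) by factoring powers of 3 out of the numerator and denominator: v_3(702/5) = 3. Step 2 — apply |x|_p = p^{-v_p(x)} = 3^{-3} = 1/27.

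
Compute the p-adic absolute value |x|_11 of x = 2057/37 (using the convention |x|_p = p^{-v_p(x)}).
|2057/37|_11 = 1/121

Step 1 — compute v_11(x) by factoring powers of 11 out of the numerator and denominator: v_11(2057/37) = 2. Step 2 — apply |x|_p = p^{-v_p(x)} = 11^{-2} = 1/121.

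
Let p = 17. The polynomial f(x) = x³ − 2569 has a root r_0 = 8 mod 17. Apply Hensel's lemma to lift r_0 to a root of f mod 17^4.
r_3 = 19320 (mod 83521)

Hensel: r_{i+1} = r_i − f(r_i)/f′(r_i) mod 17^{i+2}, where f′(x) = 3x². Iterate:
  r_0 = 8 (mod 17)
  r_1 = 246 (mod 289)
  r_2 = 4581 (mod 4913)
  r_3 = 19320 (mod 83521)
Final: r = 19320 with f(r) ≡ 0 mod 17^4.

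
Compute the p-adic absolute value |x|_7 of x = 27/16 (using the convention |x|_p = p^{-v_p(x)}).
|27/16|_7 = 1

Step 1 — compute v_7(x) by factoring powers of 7 out of the numerator and denominator: v_7(27/16) = 0. Step 2 — apply |x|_p = p^{-v_p(x)} = 7^{0} = 1.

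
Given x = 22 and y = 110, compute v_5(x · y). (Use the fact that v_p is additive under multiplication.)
v_5(2420) = 1

v_p(x) = 0 (factor: 22 = 5^0 · 22); v_p(y) = 1 (factor: 110 = 5^1 · 22). Additivity: v_p(xy) = v_p(x) + v_p(y) = 0 + 1 = 1. (Direct check: xy = 2420 = 5^1 · (484).)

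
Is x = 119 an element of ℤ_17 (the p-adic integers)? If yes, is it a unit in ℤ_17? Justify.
x ∈ ℤ_17 but not a unit; v_17(x) = 1 > 0

ℤ_17 = {x ∈ ℚ_17 : v_17(x) ≥ 0} and ℤ_17^× = {x ∈ ℤ_17 : v_17(x) = 0}. Here v_17(119) = v_17(num) − v_17(den) = 1; compare against these criteria.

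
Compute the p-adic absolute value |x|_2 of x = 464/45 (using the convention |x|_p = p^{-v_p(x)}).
|464/45|_2 = 1/16

Step 1 — compute v_2(x) by factoring powers of 2 out of the numerator and denominator: v_2(464/45) = 4. Step 2 — apply |x|_p = p^{-v_p(x)} = 2^{-4} = 1/16.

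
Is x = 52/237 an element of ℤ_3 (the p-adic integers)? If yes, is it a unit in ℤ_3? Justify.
x ∉ ℤ_3 (v_3(x) = -1 < 0)

ℤ_3 = {x ∈ ℚ_3 : v_3(x) ≥ 0} and ℤ_3^× = {x ∈ ℤ_3 : v_3(x) = 0}. Here v_3(52/237) = v_3(num) − v_3(den) = -1; compare against these criteria.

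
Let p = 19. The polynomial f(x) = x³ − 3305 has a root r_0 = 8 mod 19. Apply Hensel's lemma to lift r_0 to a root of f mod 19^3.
r_2 = 6278 (mod 6859)

Hensel: r_{i+1} = r_i − f(r_i)/f′(r_i) mod 19^{i+2}, where f′(x) = 3x². Iterate:
  r_0 = 8 (mod 19)
  r_1 = 141 (mod 361)
  r_2 = 6278 (mod 6859)
Final: r = 6278 with f(r) ≡ 0 mod 19^3.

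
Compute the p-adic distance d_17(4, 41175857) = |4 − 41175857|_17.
d_17(4, 41175857) = 1/1419857

Step 1 — x − y = 4 − 41175857 = -41175853. Step 2 — v_17(-41175853) = 5 (factor: -41175853 = −(17^5 · 29); the sign does not affect v_p). Step 3 — |x − y|_17 = 17^{-5} = 1/1419857.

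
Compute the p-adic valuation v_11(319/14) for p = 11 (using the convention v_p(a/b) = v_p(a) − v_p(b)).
v_11(319/14) = 1

Factor powers of 11 from the numerator and denominator of the reduced fraction: 319 = 11^1 · 29 and 14 = 11^0 · 14. Apply v_p(a/b) = v_p(a) − v_p(b): v_11(319/14) = 1 − 0 = 1.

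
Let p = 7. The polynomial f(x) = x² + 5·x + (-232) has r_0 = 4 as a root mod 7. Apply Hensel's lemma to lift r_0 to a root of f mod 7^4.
r_3 = 1866 (mod 2401)

Hensel: r_{i+1} = r_i − f(r_i)·(f′(r_i))^{-1} mod 7^{i+2}, f′(x) = 2x + 5. Iterate:
  r_0 = 4 (mod 7)
  r_1 = 4 (mod 49)
  r_2 = 151 (mod 343)
  r_3 = 1866 (mod 2401)
Final: r = 1866 satisfies f(r) ≡ 0 mod 7^4.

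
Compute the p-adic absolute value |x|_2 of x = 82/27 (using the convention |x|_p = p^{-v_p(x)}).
|82/27|_2 = 1/2

Step 1 — compute v_2(x) by factoring powers of 2 out of the numerator and denominator: v_2(82/27) = 1. Step 2 — apply |x|_p = p^{-v_p(x)} = 2^{-1} = 1/2.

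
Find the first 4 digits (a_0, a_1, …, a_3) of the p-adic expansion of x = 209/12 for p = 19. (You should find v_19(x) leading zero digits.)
(a_0, …, a_3) = (0, 12, 1, 11)

v_19(209/12) = 1, so a_0 = ... = a_0 = 0. Factor out: x = 19^1 · u with u = 11/12 a unit in ℤ_19. Expand u iteratively via a_{v+i} = u_i mod 19, u_{i+1} = (u_i − a_{v+i})/19:
  u_0 = 11/12;  a_1 = 12;  u_1 = (u_0 − 12)/19 = -7/12
  u_1 = -7/12;  a_2 = 1;  u_2 = (u_1 − 1)/19 = -1/12
  u_2 = -1/12;  a_3 = 11;  u_3 = (u_2 − 11)/19 = -7/12
Digits: (0, 12, 1, 11).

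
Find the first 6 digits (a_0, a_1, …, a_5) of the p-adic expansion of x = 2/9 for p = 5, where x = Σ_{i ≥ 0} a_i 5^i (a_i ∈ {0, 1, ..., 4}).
(a_0, …, a_5) = (3, 0, 1, 2, 4, 3)

v_5(2/9) = 0 (numerator and denominator both coprime to 5), so x ∈ ℤ_5^×. Compute digits iteratively via a_i = x_i mod 5, x_{i+1} = (x_i − a_i)/5, with x_0 = x:
  x_0 = 2/9;  a_0 = 3;  x_1 = (x_0 − 3)/5 = -5/9
  x_1 = -5/9;  a_1 = 0;  x_2 = (x_1 − 0)/5 = -1/9
  x_2 = -1/9;  a_2 = 1;  x_3 = (x_2 − 1)/5 = -2/9
  x_3 = -2/9;  a_3 = 2;  x_4 = (x_3 − 2)/5 = -4/9
  x_4 = -4/9;  a_4 = 4;  x_5 = (x_4 − 4)/5 = -8/9
  x_5 = -8/9;  a_5 = 3;  x_6 = (x_5 − 3)/5 = -7/9
Digits: (3, 0, 1, 2, 4, 3).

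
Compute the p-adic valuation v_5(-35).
v_5(-35) = 1

v_5(n) is the largest exponent k such that 5^k divides n. Factor out: -35 = -5^1 · 7. (Sign doesn't affect v_p.) So v_5(-35) = 1.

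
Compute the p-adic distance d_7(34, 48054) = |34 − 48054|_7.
d_7(34, 48054) = 1/2401

Step 1 — x − y = 34 − 48054 = -48020. Step 2 — v_7(-48020) = 4 (factor: -48020 = −(7^4 · 20); the sign does not affect v_p). Step 3 — |x − y|_7 = 7^{-4} = 1/2401.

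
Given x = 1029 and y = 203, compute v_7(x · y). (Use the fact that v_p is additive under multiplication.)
v_7(208887) = 4

v_p(x) = 3 (factor: 1029 = 7^3 · 3); v_p(y) = 1 (factor: 203 = 7^1 · 29). Additivity: v_p(xy) = v_p(x) + v_p(y) = 3 + 1 = 4. (Direct check: xy = 208887 = 7^4 · (87).)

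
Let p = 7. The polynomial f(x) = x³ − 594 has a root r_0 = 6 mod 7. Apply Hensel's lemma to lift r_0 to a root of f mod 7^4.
r_3 = 279 (mod 2401)

Hensel: r_{i+1} = r_i − f(r_i)/f′(r_i) mod 7^{i+2}, where f′(x) = 3x². Iterate:
  r_0 = 6 (mod 7)
  r_1 = 34 (mod 49)
  r_2 = 279 (mod 343)
  r_3 = 279 (mod 2401)
Final: r = 279 with f(r) ≡ 0 mod 7^4.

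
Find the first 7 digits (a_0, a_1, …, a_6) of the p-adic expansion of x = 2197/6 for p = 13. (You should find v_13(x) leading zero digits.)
(a_0, …, a_6) = (0, 0, 0, 11, 10, 10, 10)

v_13(2197/6) = 3, so a_0 = ... = a_2 = 0. Factor out: x = 13^3 · u with u = 1/6 a unit in ℤ_13. Expand u iteratively via a_{v+i} = u_i mod 13, u_{i+1} = (u_i − a_{v+i})/13:
  u_0 = 1/6;  a_3 = 11;  u_1 = (u_0 − 11)/13 = -5/6
  u_1 = -5/6;  a_4 = 10;  u_2 = (u_1 − 10)/13 = -5/6
  u_2 = -5/6;  a_5 = 10;  u_3 = (u_2 − 10)/13 = -5/6
  u_3 = -5/6;  a_6 = 10;  u_4 = (u_3 − 10)/13 = -5/6
Digits: (0, 0, 0, 11, 10, 10, 10).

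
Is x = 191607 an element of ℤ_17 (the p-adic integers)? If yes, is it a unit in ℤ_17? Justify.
x ∈ ℤ_17 but not a unit; v_17(x) = 3 > 0

ℤ_17 = {x ∈ ℚ_17 : v_17(x) ≥ 0} and ℤ_17^× = {x ∈ ℤ_17 : v_17(x) = 0}. Here v_17(191607) = v_17(num) − v_17(den) = 3; compare against these criteria.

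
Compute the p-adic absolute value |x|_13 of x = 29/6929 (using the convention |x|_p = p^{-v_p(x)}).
|29/6929|_13 = 169

Step 1 — compute v_13(x) by factoring powers of 13 out of the numerator and denominator: v_13(29/6929) = -2. Step 2 — apply |x|_p = p^{-v_p(x)} = 13^{2} = 169.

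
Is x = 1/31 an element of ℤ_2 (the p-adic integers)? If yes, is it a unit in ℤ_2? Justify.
x ∈ ℤ_2^× (unit); v_2(x) = 0

ℤ_2 = {x ∈ ℚ_2 : v_2(x) ≥ 0} and ℤ_2^× = {x ∈ ℤ_2 : v_2(x) = 0}. Here v_2(1/31) = v_2(num) − v_2(den) = 0; compare against these criteria.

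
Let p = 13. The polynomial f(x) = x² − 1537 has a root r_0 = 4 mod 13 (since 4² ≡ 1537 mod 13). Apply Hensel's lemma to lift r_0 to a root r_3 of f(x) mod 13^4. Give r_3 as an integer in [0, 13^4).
r_3 = 25185 (mod 28561)

Hensel's recurrence: r_{i+1} = r_i − f(r_i)·(f′(r_i))^{-1} mod 13^{i+2}, with f′(x) = 2x. Iterate:
  r_0 = 4 (mod 13)
  r_1 = 4 (mod 169)
  r_2 = 1018 (mod 2197)
  r_3 = 25185 (mod 28561)
Final: r_3 = 25185, and one checks f(r_3) ≡ 0 mod 13^4.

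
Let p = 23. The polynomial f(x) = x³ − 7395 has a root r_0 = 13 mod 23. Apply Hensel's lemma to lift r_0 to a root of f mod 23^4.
r_3 = 171846 (mod 279841)

Hensel: r_{i+1} = r_i − f(r_i)/f′(r_i) mod 23^{i+2}, where f′(x) = 3x². Iterate:
  r_0 = 13 (mod 23)
  r_1 = 450 (mod 529)
  r_2 = 1508 (mod 12167)
  r_3 = 171846 (mod 279841)
Final: r = 171846 with f(r) ≡ 0 mod 23^4.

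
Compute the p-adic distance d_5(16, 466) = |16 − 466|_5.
d_5(16, 466) = 1/25

Step 1 — x − y = 16 − 466 = -450. Step 2 — v_5(-450) = 2 (factor: -450 = −(5^2 · 18); the sign does not affect v_p). Step 3 — |x − y|_5 = 5^{-2} = 1/25.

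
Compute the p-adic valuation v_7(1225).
v_7(1225) = 2

v_7(n) is the largest exponent k such that 7^k divides n. Factor out: 1225 = 7^2 · 25. (Sign doesn't affect v_p.) So v_7(1225) = 2.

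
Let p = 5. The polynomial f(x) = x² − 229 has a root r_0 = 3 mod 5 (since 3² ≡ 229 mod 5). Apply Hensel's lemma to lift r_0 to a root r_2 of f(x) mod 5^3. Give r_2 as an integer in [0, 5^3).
r_2 = 98 (mod 125)

Hensel's recurrence: r_{i+1} = r_i − f(r_i)·(f′(r_i))^{-1} mod 5^{i+2}, with f′(x) = 2x. Iterate:
  r_0 = 3 (mod 5)
  r_1 = 23 (mod 25)
  r_2 = 98 (mod 125)
Final: r_2 = 98, and one checks f(r_2) ≡ 0 mod 5^3.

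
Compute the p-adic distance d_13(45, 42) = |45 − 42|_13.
d_13(45, 42) = 1

Step 1 — x − y = 45 − 42 = 3. Step 2 — v_13(3) = 0 (factor: 3 = (13^0 · 3); the sign does not affect v_p). Step 3 — |x − y|_13 = 13^{0} = 1.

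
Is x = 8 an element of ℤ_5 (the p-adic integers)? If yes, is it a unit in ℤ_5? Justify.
x ∈ ℤ_5^× (unit); v_5(x) = 0

ℤ_5 = {x ∈ ℚ_5 : v_5(x) ≥ 0} and ℤ_5^× = {x ∈ ℤ_5 : v_5(x) = 0}. Here v_5(8) = v_5(num) − v_5(den) = 0; compare against these criteria.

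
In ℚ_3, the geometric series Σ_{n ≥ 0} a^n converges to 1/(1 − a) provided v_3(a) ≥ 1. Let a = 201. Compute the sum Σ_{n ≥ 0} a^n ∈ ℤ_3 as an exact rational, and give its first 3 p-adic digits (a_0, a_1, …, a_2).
Σ a^n = 1/(1 − a) = -1/200;  first 3 digits = (1, 1, 2)

v_3(a) = 1 ≥ 1, so the series converges in ℤ_3 to 1/(1 − a) = 1/(1 − 201) = -1/200. Expand this rational in ℤ_3: compute digits iteratively via d_i = x_i mod 3, x_{i+1} = (x_i − d_i)/3. The first 3 digits are (1, 1, 2).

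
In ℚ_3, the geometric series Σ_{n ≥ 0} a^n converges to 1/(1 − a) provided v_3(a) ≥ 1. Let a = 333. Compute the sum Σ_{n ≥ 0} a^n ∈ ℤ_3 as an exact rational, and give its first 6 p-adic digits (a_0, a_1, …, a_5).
Σ a^n = 1/(1 − a) = -1/332;  first 6 digits = (1, 0, 1, 0, 2, 1)

v_3(a) = 2 ≥ 1, so the series converges in ℤ_3 to 1/(1 − a) = 1/(1 − 333) = -1/332. Expand this rational in ℤ_3: compute digits iteratively via d_i = x_i mod 3, x_{i+1} = (x_i − d_i)/3. The first 6 digits are (1, 0, 1, 0, 2, 1).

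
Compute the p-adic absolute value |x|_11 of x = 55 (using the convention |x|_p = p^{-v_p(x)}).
|55|_11 = 1/11

Step 1 — compute v_11(x) by factoring powers of 11 out of the numerator and denominator: v_11(55) = 1. Step 2 — apply |x|_p = p^{-v_p(x)} = 11^{-1} = 1/11.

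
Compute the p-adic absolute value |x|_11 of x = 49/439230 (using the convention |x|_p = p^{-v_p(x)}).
|49/439230|_11 = 14641

Step 1 — compute v_11(x) by factoring powers of 11 out of the numerator and denominator: v_11(49/439230) = -4. Step 2 — apply |x|_p = p^{-v_p(x)} = 11^{4} = 14641.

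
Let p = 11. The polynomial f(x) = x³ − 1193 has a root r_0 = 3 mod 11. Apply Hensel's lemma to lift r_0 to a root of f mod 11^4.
r_3 = 8803 (mod 14641)

Hensel: r_{i+1} = r_i − f(r_i)/f′(r_i) mod 11^{i+2}, where f′(x) = 3x². Iterate:
  r_0 = 3 (mod 11)
  r_1 = 91 (mod 121)
  r_2 = 817 (mod 1331)
  r_3 = 8803 (mod 14641)
Final: r = 8803 with f(r) ≡ 0 mod 11^4.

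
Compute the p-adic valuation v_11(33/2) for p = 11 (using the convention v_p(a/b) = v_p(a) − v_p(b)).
v_11(33/2) = 1

Factor powers of 11 from the numerator and denominator of the reduced fraction: 33 = 11^1 · 3 and 2 = 11^0 · 2. Apply v_p(a/b) = v_p(a) − v_p(b): v_11(33/2) = 1 − 0 = 1.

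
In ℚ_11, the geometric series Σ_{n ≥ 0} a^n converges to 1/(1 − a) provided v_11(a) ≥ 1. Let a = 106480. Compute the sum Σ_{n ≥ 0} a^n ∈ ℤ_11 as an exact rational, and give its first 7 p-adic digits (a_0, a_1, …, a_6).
Σ a^n = 1/(1 − a) = -1/106479;  first 7 digits = (1, 0, 0, 3, 7, 0, 9)

v_11(a) = 3 ≥ 1, so the series converges in ℤ_11 to 1/(1 − a) = 1/(1 − 106480) = -1/106479. Expand this rational in ℤ_11: compute digits iteratively via d_i = x_i mod 11, x_{i+1} = (x_i − d_i)/11. The first 7 digits are (1, 0, 0, 3, 7, 0, 9).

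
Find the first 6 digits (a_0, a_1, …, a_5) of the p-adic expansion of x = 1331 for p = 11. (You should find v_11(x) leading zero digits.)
(a_0, …, a_5) = (0, 0, 0, 1, 0, 0)

v_11(1331) = 3, so a_0 = ... = a_2 = 0. Factor out: x = 11^3 · u with u = 1 a unit in ℤ_11. Expand u iteratively via a_{v+i} = u_i mod 11, u_{i+1} = (u_i − a_{v+i})/11:
  u_0 = 1;  a_3 = 1;  u_1 = (u_0 − 1)/11 = 0
  u_1 = 0;  a_4 = 0;  u_2 = (u_1 − 0)/11 = 0
  u_2 = 0;  a_5 = 0;  u_3 = (u_2 − 0)/11 = 0
Digits: (0, 0, 0, 1, 0, 0).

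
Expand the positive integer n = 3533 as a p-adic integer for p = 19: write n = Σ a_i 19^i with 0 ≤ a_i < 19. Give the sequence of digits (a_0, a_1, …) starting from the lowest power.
(a_0, a_1, …) = (18, 14, 9)

Repeated division by 19 gives the digits low-to-high: 3533 = 18 + 14·19^1 + 9·19^2. Digit sequence: (18, 14, 9).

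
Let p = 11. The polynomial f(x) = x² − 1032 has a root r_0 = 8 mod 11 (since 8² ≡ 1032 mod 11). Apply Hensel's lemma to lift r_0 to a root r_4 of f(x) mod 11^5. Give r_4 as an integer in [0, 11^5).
r_4 = 7389 (mod 161051)

Hensel's recurrence: r_{i+1} = r_i − f(r_i)·(f′(r_i))^{-1} mod 11^{i+2}, with f′(x) = 2x. Iterate:
  r_0 = 8 (mod 11)
  r_1 = 8 (mod 121)
  r_2 = 734 (mod 1331)
  r_3 = 7389 (mod 14641)
  r_4 = 7389 (mod 161051)
Final: r_4 = 7389, and one checks f(r_4) ≡ 0 mod 11^5.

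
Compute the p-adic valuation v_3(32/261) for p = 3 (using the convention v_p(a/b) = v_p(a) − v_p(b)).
v_3(32/261) = -2

Factor powers of 3 from the numerator and denominator of the reduced fraction: 32 = 3^0 · 32 and 261 = 3^2 · 29. Apply v_p(a/b) = v_p(a) − v_p(b): v_3(32/261) = 0 − 2 = -2.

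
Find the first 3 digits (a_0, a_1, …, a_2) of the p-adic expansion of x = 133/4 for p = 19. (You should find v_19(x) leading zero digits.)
(a_0, …, a_2) = (0, 16, 4)

v_19(133/4) = 1, so a_0 = ... = a_0 = 0. Factor out: x = 19^1 · u with u = 7/4 a unit in ℤ_19. Expand u iteratively via a_{v+i} = u_i mod 19, u_{i+1} = (u_i − a_{v+i})/19:
  u_0 = 7/4;  a_1 = 16;  u_1 = (u_0 − 16)/19 = -3/4
  u_1 = -3/4;  a_2 = 4;  u_2 = (u_1 − 4)/19 = -1/4
Digits: (0, 16, 4).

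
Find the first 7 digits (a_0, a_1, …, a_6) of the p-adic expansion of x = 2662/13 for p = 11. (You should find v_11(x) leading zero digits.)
(a_0, …, a_6) = (0, 0, 0, 1, 5, 8, 6)

v_11(2662/13) = 3, so a_0 = ... = a_2 = 0. Factor out: x = 11^3 · u with u = 2/13 a unit in ℤ_11. Expand u iteratively via a_{v+i} = u_i mod 11, u_{i+1} = (u_i − a_{v+i})/11:
  u_0 = 2/13;  a_3 = 1;  u_1 = (u_0 − 1)/11 = -1/13
  u_1 = -1/13;  a_4 = 5;  u_2 = (u_1 − 5)/11 = -6/13
  u_2 = -6/13;  a_5 = 8;  u_3 = (u_2 − 8)/11 = -10/13
  u_3 = -10/13;  a_6 = 6;  u_4 = (u_3 − 6)/11 = -8/13
Digits: (0, 0, 0, 1, 5, 8, 6).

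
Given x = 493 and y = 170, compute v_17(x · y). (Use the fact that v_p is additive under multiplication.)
v_17(83810) = 2

v_p(x) = 1 (factor: 493 = 17^1 · 29); v_p(y) = 1 (factor: 170 = 17^1 · 10). Additivity: v_p(xy) = v_p(x) + v_p(y) = 1 + 1 = 2. (Direct check: xy = 83810 = 17^2 · (290).)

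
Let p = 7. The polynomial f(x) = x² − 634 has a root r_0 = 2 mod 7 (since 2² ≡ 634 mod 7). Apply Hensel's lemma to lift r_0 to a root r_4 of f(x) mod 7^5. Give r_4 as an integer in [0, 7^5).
r_4 = 10572 (mod 16807)

Hensel's recurrence: r_{i+1} = r_i − f(r_i)·(f′(r_i))^{-1} mod 7^{i+2}, with f′(x) = 2x. Iterate:
  r_0 = 2 (mod 7)
  r_1 = 37 (mod 49)
  r_2 = 282 (mod 343)
  r_3 = 968 (mod 2401)
  r_4 = 10572 (mod 16807)
Final: r_4 = 10572, and one checks f(r_4) ≡ 0 mod 7^5.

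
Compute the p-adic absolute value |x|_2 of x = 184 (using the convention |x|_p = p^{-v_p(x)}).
|184|_2 = 1/8

Step 1 — compute v_2(x) by factoring powers of 2 out of the numerator and denominator: v_2(184) = 3. Step 2 — apply |x|_p = p^{-v_p(x)} = 2^{-3} = 1/8.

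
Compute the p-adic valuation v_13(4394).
v_13(4394) = 3

v_13(n) is the largest exponent k such that 13^k divides n. Factor out: 4394 = 13^3 · 2. (Sign doesn't affect v_p.) So v_13(4394) = 3.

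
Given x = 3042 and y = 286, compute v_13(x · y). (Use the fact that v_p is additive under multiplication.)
v_13(870012) = 3

v_p(x) = 2 (factor: 3042 = 13^2 · 18); v_p(y) = 1 (factor: 286 = 13^1 · 22). Additivity: v_p(xy) = v_p(x) + v_p(y) = 2 + 1 = 3. (Direct check: xy = 870012 = 13^3 · (396).)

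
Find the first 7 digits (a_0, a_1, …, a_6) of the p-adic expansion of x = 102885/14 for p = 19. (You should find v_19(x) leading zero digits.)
(a_0, …, a_6) = (0, 0, 0, 16, 6, 1, 4)

v_19(102885/14) = 3, so a_0 = ... = a_2 = 0. Factor out: x = 19^3 · u with u = 15/14 a unit in ℤ_19. Expand u iteratively via a_{v+i} = u_i mod 19, u_{i+1} = (u_i − a_{v+i})/19:
  u_0 = 15/14;  a_3 = 16;  u_1 = (u_0 − 16)/19 = -11/14
  u_1 = -11/14;  a_4 = 6;  u_2 = (u_1 − 6)/19 = -5/14
  u_2 = -5/14;  a_5 = 1;  u_3 = (u_2 − 1)/19 = -1/14
  u_3 = -1/14;  a_6 = 4;  u_4 = (u_3 − 4)/19 = -3/14
Digits: (0, 0, 0, 16, 6, 1, 4).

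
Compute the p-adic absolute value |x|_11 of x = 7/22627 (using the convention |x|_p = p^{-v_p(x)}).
|7/22627|_11 = 1331

Step 1 — compute v_11(x) by factoring powers of 11 out of the numerator and denominator: v_11(7/22627) = -3. Step 2 — apply |x|_p = p^{-v_p(x)} = 11^{3} = 1331.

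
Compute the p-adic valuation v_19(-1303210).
v_19(-1303210) = 4

v_19(n) is the largest exponent k such that 19^k divides n. Factor out: -1303210 = -19^4 · 10. (Sign doesn't affect v_p.) So v_19(-1303210) = 4.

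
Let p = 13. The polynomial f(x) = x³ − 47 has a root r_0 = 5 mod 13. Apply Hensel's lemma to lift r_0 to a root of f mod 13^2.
r_1 = 31 (mod 169)

Hensel: r_{i+1} = r_i − f(r_i)/f′(r_i) mod 13^{i+2}, where f′(x) = 3x². Iterate:
  r_0 = 5 (mod 13)
  r_1 = 31 (mod 169)
Final: r = 31 with f(r) ≡ 0 mod 13^2.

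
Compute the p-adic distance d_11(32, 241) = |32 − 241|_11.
d_11(32, 241) = 1/11

Step 1 — x − y = 32 − 241 = -209. Step 2 — v_11(-209) = 1 (factor: -209 = −(11^1 · 19); the sign does not affect v_p). Step 3 — |x − y|_11 = 11^{-1} = 1/11.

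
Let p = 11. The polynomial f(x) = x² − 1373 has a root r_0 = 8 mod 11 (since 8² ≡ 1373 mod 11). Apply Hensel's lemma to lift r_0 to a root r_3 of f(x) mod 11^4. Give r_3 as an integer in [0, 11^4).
r_3 = 2714 (mod 14641)

Hensel's recurrence: r_{i+1} = r_i − f(r_i)·(f′(r_i))^{-1} mod 11^{i+2}, with f′(x) = 2x. Iterate:
  r_0 = 8 (mod 11)
  r_1 = 52 (mod 121)
  r_2 = 52 (mod 1331)
  r_3 = 2714 (mod 14641)
Final: r_3 = 2714, and one checks f(r_3) ≡ 0 mod 11^4.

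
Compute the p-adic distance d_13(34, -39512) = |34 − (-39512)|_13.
d_13(34, -39512) = 1/2197

Step 1 — x − y = 34 − (-39512) = 39546. Step 2 — v_13(39546) = 3 (factor: 39546 = (13^3 · 18); the sign does not affect v_p). Step 3 — |x − y|_13 = 13^{-3} = 1/2197.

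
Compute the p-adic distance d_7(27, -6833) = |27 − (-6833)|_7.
d_7(27, -6833) = 1/343

Step 1 — x − y = 27 − (-6833) = 6860. Step 2 — v_7(6860) = 3 (factor: 6860 = (7^3 · 20); the sign does not affect v_p). Step 3 — |x − y|_7 = 7^{-3} = 1/343.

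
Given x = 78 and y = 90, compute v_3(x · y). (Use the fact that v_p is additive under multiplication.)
v_3(7020) = 3

v_p(x) = 1 (factor: 78 = 3^1 · 26); v_p(y) = 2 (factor: 90 = 3^2 · 10). Additivity: v_p(xy) = v_p(x) + v_p(y) = 1 + 2 = 3. (Direct check: xy = 7020 = 3^3 · (260).)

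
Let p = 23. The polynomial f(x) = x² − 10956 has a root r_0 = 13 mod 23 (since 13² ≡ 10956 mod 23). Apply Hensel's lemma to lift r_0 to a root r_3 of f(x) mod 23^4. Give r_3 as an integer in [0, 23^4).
r_3 = 143441 (mod 279841)

Hensel's recurrence: r_{i+1} = r_i − f(r_i)·(f′(r_i))^{-1} mod 23^{i+2}, with f′(x) = 2x. Iterate:
  r_0 = 13 (mod 23)
  r_1 = 82 (mod 529)
  r_2 = 9604 (mod 12167)
  r_3 = 143441 (mod 279841)
Final: r_3 = 143441, and one checks f(r_3) ≡ 0 mod 23^4.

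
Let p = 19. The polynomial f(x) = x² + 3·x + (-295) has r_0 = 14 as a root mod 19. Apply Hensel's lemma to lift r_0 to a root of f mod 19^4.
r_3 = 62562 (mod 130321)

Hensel: r_{i+1} = r_i − f(r_i)·(f′(r_i))^{-1} mod 19^{i+2}, f′(x) = 2x + 3. Iterate:
  r_0 = 14 (mod 19)
  r_1 = 109 (mod 361)
  r_2 = 831 (mod 6859)
  r_3 = 62562 (mod 130321)
Final: r = 62562 satisfies f(r) ≡ 0 mod 19^4.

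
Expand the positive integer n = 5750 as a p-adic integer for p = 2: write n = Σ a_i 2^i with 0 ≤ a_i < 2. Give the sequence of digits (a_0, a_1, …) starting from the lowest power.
(a_0, a_1, …) = (0, 1, 1, 0, 1, 1, 1, 0, 0, 1, 1, 0, 1)

Repeated division by 2 gives the digits low-to-high: 5750 = 1·2^1 + 1·2^2 + 1·2^4 + 1·2^5 + 1·2^6 + 1·2^9 + 1·2^10 + 1·2^12. Digit sequence: (0, 1, 1, 0, 1, 1, 1, 0, 0, 1, 1, 0, 1).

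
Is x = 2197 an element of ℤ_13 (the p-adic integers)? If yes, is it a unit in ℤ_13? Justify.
x ∈ ℤ_13 but not a unit; v_13(x) = 3 > 0

ℤ_13 = {x ∈ ℚ_13 : v_13(x) ≥ 0} and ℤ_13^× = {x ∈ ℤ_13 : v_13(x) = 0}. Here v_13(2197) = v_13(num) − v_13(den) = 3; compare against these criteria.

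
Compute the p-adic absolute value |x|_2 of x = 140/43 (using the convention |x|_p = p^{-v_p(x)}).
|140/43|_2 = 1/4

Step 1 — compute v_2(x) by factoring powers of 2 out of the numerator and denominator: v_2(140/43) = 2. Step 2 — apply |x|_p = p^{-v_p(x)} = 2^{-2} = 1/4.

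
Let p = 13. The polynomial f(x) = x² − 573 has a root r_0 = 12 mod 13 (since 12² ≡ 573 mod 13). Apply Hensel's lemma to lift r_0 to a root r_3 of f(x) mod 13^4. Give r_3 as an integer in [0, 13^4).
r_3 = 25232 (mod 28561)

Hensel's recurrence: r_{i+1} = r_i − f(r_i)·(f′(r_i))^{-1} mod 13^{i+2}, with f′(x) = 2x. Iterate:
  r_0 = 12 (mod 13)
  r_1 = 51 (mod 169)
  r_2 = 1065 (mod 2197)
  r_3 = 25232 (mod 28561)
Final: r_3 = 25232, and one checks f(r_3) ≡ 0 mod 13^4.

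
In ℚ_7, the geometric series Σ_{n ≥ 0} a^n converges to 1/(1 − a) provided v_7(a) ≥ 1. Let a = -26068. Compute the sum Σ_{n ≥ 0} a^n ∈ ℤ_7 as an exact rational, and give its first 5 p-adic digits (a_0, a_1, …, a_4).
Σ a^n = 1/(1 − a) = 1/26069;  first 5 digits = (1, 0, 0, 1, 3)

v_7(a) = 3 ≥ 1, so the series converges in ℤ_7 to 1/(1 − a) = 1/(1 − (-26068)) = 1/26069. Expand this rational in ℤ_7: compute digits iteratively via d_i = x_i mod 7, x_{i+1} = (x_i − d_i)/7. The first 5 digits are (1, 0, 0, 1, 3).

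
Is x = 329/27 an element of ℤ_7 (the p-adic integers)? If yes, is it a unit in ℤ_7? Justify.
x ∈ ℤ_7 but not a unit; v_7(x) = 1 > 0

ℤ_7 = {x ∈ ℚ_7 : v_7(x) ≥ 0} and ℤ_7^× = {x ∈ ℤ_7 : v_7(x) = 0}. Here v_7(329/27) = v_7(num) − v_7(den) = 1; compare against these criteria.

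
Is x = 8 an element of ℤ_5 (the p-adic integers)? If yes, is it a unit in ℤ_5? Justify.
x ∈ ℤ_5^× (unit); v_5(x) = 0

ℤ_5 = {x ∈ ℚ_5 : v_5(x) ≥ 0} and ℤ_5^× = {x ∈ ℤ_5 : v_5(x) = 0}. Here v_5(8) = v_5(num) − v_5(den) = 0; compare against these criteria.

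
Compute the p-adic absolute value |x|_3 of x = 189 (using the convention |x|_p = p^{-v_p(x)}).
|189|_3 = 1/27

Step 1 — compute v_3(x) by factoring powers of 3 out of the numerator and denominator: v_3(189) = 3. Step 2 — apply |x|_p = p^{-v_p(x)} = 3^{-3} = 1/27.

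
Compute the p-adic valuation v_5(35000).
v_5(35000) = 4

v_5(n) is the largest exponent k such that 5^k divides n. Factor out: 35000 = 5^4 · 56. (Sign doesn't affect v_p.) So v_5(35000) = 4.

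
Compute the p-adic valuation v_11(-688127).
v_11(-688127) = 4

v_11(n) is the largest exponent k such that 11^k divides n. Factor out: -688127 = -11^4 · 47. (Sign doesn't affect v_p.) So v_11(-688127) = 4.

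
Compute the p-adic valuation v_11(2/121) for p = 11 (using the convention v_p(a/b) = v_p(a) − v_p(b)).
v_11(2/121) = -2

Factor powers of 11 from the numerator and denominator of the reduced fraction: 2 = 11^0 · 2 and 121 = 11^2 · 1. Apply v_p(a/b) = v_p(a) − v_p(b): v_11(2/121) = 0 − 2 = -2.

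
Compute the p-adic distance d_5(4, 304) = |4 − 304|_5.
d_5(4, 304) = 1/25

Step 1 — x − y = 4 − 304 = -300. Step 2 — v_5(-300) = 2 (factor: -300 = −(5^2 · 12); the sign does not affect v_p). Step 3 — |x − y|_5 = 5^{-2} = 1/25.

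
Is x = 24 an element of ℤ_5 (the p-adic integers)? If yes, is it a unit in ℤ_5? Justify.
x ∈ ℤ_5^× (unit); v_5(x) = 0

ℤ_5 = {x ∈ ℚ_5 : v_5(x) ≥ 0} and ℤ_5^× = {x ∈ ℤ_5 : v_5(x) = 0}. Here v_5(24) = v_5(num) − v_5(den) = 0; compare against these criteria.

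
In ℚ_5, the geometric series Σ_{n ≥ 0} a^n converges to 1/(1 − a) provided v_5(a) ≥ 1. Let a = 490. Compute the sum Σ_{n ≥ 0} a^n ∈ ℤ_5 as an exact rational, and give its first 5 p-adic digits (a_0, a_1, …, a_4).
Σ a^n = 1/(1 − a) = -1/489;  first 5 digits = (1, 3, 3, 1, 4)

v_5(a) = 1 ≥ 1, so the series converges in ℤ_5 to 1/(1 − a) = 1/(1 − 490) = -1/489. Expand this rational in ℤ_5: compute digits iteratively via d_i = x_i mod 5, x_{i+1} = (x_i − d_i)/5. The first 5 digits are (1, 3, 3, 1, 4).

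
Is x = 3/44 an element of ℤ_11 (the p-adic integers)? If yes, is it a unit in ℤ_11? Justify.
x ∉ ℤ_11 (v_11(x) = -1 < 0)

ℤ_11 = {x ∈ ℚ_11 : v_11(x) ≥ 0} and ℤ_11^× = {x ∈ ℤ_11 : v_11(x) = 0}. Here v_11(3/44) = v_11(num) − v_11(den) = -1; compare against these criteria.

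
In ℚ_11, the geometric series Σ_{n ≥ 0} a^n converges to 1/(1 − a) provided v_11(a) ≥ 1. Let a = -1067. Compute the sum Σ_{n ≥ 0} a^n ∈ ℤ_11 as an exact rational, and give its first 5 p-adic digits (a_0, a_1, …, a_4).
Σ a^n = 1/(1 − a) = 1/1068;  first 5 digits = (1, 2, 6, 4, 8)

v_11(a) = 1 ≥ 1, so the series converges in ℤ_11 to 1/(1 − a) = 1/(1 − (-1067)) = 1/1068. Expand this rational in ℤ_11: compute digits iteratively via d_i = x_i mod 11, x_{i+1} = (x_i − d_i)/11. The first 5 digits are (1, 2, 6, 4, 8).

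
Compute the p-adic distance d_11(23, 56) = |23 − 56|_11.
d_11(23, 56) = 1/11

Step 1 — x − y = 23 − 56 = -33. Step 2 — v_11(-33) = 1 (factor: -33 = −(11^1 · 3); the sign does not affect v_p). Step 3 — |x − y|_11 = 11^{-1} = 1/11.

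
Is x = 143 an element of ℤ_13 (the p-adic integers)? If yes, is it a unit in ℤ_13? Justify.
x ∈ ℤ_13 but not a unit; v_13(x) = 1 > 0

ℤ_13 = {x ∈ ℚ_13 : v_13(x) ≥ 0} and ℤ_13^× = {x ∈ ℤ_13 : v_13(x) = 0}. Here v_13(143) = v_13(num) − v_13(den) = 1; compare against these criteria.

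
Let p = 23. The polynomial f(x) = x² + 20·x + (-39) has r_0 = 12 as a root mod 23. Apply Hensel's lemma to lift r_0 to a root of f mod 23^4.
r_3 = 117887 (mod 279841)

Hensel: r_{i+1} = r_i − f(r_i)·(f′(r_i))^{-1} mod 23^{i+2}, f′(x) = 2x + 20. Iterate:
  r_0 = 12 (mod 23)
  r_1 = 449 (mod 529)
  r_2 = 8384 (mod 12167)
  r_3 = 117887 (mod 279841)
Final: r = 117887 satisfies f(r) ≡ 0 mod 23^4.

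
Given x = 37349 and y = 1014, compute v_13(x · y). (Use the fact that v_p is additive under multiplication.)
v_13(37871886) = 5

v_p(x) = 3 (factor: 37349 = 13^3 · 17); v_p(y) = 2 (factor: 1014 = 13^2 · 6). Additivity: v_p(xy) = v_p(x) + v_p(y) = 3 + 2 = 5. (Direct check: xy = 37871886 = 13^5 · (102).)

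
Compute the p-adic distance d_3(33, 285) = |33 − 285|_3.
d_3(33, 285) = 1/9

Step 1 — x − y = 33 − 285 = -252. Step 2 — v_3(-252) = 2 (factor: -252 = −(3^2 · 28); the sign does not affect v_p). Step 3 — |x − y|_3 = 3^{-2} = 1/9.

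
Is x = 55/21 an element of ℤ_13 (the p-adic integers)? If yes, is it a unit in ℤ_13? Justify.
x ∈ ℤ_13^× (unit); v_13(x) = 0

ℤ_13 = {x ∈ ℚ_13 : v_13(x) ≥ 0} and ℤ_13^× = {x ∈ ℤ_13 : v_13(x) = 0}. Here v_13(55/21) = v_13(num) − v_13(den) = 0; compare against these criteria.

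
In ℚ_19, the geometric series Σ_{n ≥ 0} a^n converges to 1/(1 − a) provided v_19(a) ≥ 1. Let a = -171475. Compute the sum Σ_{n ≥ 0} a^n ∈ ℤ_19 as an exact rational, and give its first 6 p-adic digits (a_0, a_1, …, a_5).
Σ a^n = 1/(1 − a) = 1/171476;  first 6 digits = (1, 0, 0, 13, 17, 18)

v_19(a) = 3 ≥ 1, so the series converges in ℤ_19 to 1/(1 − a) = 1/(1 − (-171475)) = 1/171476. Expand this rational in ℤ_19: compute digits iteratively via d_i = x_i mod 19, x_{i+1} = (x_i − d_i)/19. The first 6 digits are (1, 0, 0, 13, 17, 18).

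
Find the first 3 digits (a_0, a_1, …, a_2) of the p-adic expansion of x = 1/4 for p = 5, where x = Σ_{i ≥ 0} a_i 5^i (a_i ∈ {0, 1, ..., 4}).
(a_0, …, a_2) = (4, 3, 3)

v_5(1/4) = 0 (numerator and denominator both coprime to 5), so x ∈ ℤ_5^×. Compute digits iteratively via a_i = x_i mod 5, x_{i+1} = (x_i − a_i)/5, with x_0 = x:
  x_0 = 1/4;  a_0 = 4;  x_1 = (x_0 − 4)/5 = -3/4
  x_1 = -3/4;  a_1 = 3;  x_2 = (x_1 − 3)/5 = -3/4
  x_2 = -3/4;  a_2 = 3;  x_3 = (x_2 − 3)/5 = -3/4
Digits: (4, 3, 3).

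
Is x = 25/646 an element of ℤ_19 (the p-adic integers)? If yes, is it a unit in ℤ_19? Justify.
x ∉ ℤ_19 (v_19(x) = -1 < 0)

ℤ_19 = {x ∈ ℚ_19 : v_19(x) ≥ 0} and ℤ_19^× = {x ∈ ℤ_19 : v_19(x) = 0}. Here v_19(25/646) = v_19(num) − v_19(den) = -1; compare against these criteria.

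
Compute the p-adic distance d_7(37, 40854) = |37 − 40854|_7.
d_7(37, 40854) = 1/2401

Step 1 — x − y = 37 − 40854 = -40817. Step 2 — v_7(-40817) = 4 (factor: -40817 = −(7^4 · 17); the sign does not affect v_p). Step 3 — |x − y|_7 = 7^{-4} = 1/2401.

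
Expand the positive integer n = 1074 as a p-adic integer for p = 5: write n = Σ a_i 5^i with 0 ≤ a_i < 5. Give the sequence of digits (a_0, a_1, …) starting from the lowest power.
(a_0, a_1, …) = (4, 4, 2, 3, 1)

Repeated division by 5 gives the digits low-to-high: 1074 = 4 + 4·5^1 + 2·5^2 + 3·5^3 + 1·5^4. Digit sequence: (4, 4, 2, 3, 1).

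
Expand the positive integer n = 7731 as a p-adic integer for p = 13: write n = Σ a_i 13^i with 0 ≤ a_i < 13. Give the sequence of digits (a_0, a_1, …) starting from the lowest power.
(a_0, a_1, …) = (9, 9, 6, 3)

Repeated division by 13 gives the digits low-to-high: 7731 = 9 + 9·13^1 + 6·13^2 + 3·13^3. Digit sequence: (9, 9, 6, 3).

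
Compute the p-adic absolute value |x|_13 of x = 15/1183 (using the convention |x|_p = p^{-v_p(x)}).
|15/1183|_13 = 169

Step 1 — compute v_13(x) by factoring powers of 13 out of the numerator and denominator: v_13(15/1183) = -2. Step 2 — apply |x|_p = p^{-v_p(x)} = 13^{2} = 169.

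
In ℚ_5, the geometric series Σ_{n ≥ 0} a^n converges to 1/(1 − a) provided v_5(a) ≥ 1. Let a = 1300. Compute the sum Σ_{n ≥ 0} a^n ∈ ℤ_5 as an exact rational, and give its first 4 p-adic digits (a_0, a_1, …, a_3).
Σ a^n = 1/(1 − a) = -1/1299;  first 4 digits = (1, 0, 2, 0)

v_5(a) = 2 ≥ 1, so the series converges in ℤ_5 to 1/(1 − a) = 1/(1 − 1300) = -1/1299. Expand this rational in ℤ_5: compute digits iteratively via d_i = x_i mod 5, x_{i+1} = (x_i − d_i)/5. The first 4 digits are (1, 0, 2, 0).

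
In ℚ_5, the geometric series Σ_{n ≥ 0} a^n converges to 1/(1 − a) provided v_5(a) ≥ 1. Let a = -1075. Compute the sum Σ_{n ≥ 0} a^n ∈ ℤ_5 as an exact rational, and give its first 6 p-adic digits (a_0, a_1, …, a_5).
Σ a^n = 1/(1 − a) = 1/1076;  first 6 digits = (1, 0, 2, 1, 2, 4)

v_5(a) = 2 ≥ 1, so the series converges in ℤ_5 to 1/(1 − a) = 1/(1 − (-1075)) = 1/1076. Expand this rational in ℤ_5: compute digits iteratively via d_i = x_i mod 5, x_{i+1} = (x_i − d_i)/5. The first 6 digits are (1, 0, 2, 1, 2, 4).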